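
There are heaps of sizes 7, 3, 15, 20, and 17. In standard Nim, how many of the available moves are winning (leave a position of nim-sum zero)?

1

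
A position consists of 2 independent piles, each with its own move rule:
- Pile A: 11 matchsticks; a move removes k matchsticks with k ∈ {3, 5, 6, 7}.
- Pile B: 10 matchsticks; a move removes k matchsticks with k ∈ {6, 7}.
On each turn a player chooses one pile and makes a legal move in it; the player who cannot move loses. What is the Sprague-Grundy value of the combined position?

Build the Grundy sequence for pile A with g(k) = mex{g(k−s) : s ∈ {3, 5, 6, 7}, s ≤ k}:
g(0) = mex{} = 0
g(1) = mex{} = 0
g(2) = mex{} = 0
g(3) = mex{0} = 1
g(4) = mex{0} = 1
g(5) = mex{0} = 1
g(6) = mex{0,1} = 2
g(7) = mex{0,1} = 2
g(8) = mex{0,1} = 2
g(9) = mex{0,1,2} = 3
g(10) = mex{1,2} = 0
g(11) = mex{1,2} = 0
So g(11) = 0.
Build the Grundy sequence for pile B with g(k) = mex{g(k−s) : s ∈ {6, 7}, s ≤ k}:
g(0) = mex{} = 0
g(1) = mex{} = 0
g(2) = mex{} = 0
g(3) = mex{} = 0
g(4) = mex{} = 0
g(5) = mex{} = 0
g(6) = mex{0} = 1
g(7) = mex{0} = 1
g(8) = mex{0} = 1
g(9) = mex{0} = 1
g(10) = mex{0} = 1
So g(10) = 1.
The value of a disjunctive sum is the nim-sum of the parts.
Combined value = 0 XOR 1 = 1.

1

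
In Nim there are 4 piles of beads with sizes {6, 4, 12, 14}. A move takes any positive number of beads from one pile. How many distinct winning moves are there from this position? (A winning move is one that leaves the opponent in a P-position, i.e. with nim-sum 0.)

0

In binary:
  0110  (6)
  0100  (4)
  1100  (12)
  1110  (14)
  ----
  0000  (0)
The nim-sum is already 0, so every move leaves a nonzero nim-sum — there are no winning moves.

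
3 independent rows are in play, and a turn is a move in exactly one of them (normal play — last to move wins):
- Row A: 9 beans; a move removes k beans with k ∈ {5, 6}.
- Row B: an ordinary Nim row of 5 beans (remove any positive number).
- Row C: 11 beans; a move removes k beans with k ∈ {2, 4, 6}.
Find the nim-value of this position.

5

Grundy values for row A (subtraction set {5, 6}):
g(0) = mex{} = 0
g(1) = mex{} = 0
g(2) = mex{} = 0
g(3) = mex{} = 0
g(4) = mex{} = 0
g(5) = mex{0} = 1
g(6) = mex{0} = 1
g(7) = mex{0} = 1
g(8) = mex{0} = 1
g(9) = mex{0} = 1
So g(9) = 1.
Row B is a plain Nim row of size 5, so its Grundy value is 5.
Grundy values for row C (subtraction set {2, 4, 6}):
k:     0  1  2  3  4  5  6  7  8  9 10 11
g(k):  0  0  1  1  2  2  3  3  0  0  1  1
So g(11) = 1.
The value of a disjunctive sum is the nim-sum of the parts.
Combined value = 1 XOR 5 XOR 1 = 5.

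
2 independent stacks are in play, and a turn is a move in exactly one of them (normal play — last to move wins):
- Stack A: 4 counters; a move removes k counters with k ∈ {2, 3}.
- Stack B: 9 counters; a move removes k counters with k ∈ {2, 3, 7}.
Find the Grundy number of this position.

Grundy values for stack A (subtraction set {2, 3}):
k:     0  1  2  3  4
g(k):  0  0  1  1  2
So g(4) = 2.
For stack B, compute g(0), g(1), … with moves {2, 3, 7}:
k:     0  1  2  3  4  5  6  7  8  9
g(k):  0  0  1  1  2  0  0  1  1  2
So g(9) = 2.
By the Sprague-Grundy theorem, the Grundy value of a sum of independent games is the XOR of the component values.
Combined value = 2 ⊕ 2 = 0.

0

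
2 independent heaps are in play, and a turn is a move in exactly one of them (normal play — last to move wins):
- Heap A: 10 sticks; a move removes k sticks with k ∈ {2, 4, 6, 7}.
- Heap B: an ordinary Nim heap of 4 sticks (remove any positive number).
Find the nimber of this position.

Grundy values for heap A (subtraction set {2, 4, 6, 7}):
g(0) = mex{} = 0
g(1) = mex{} = 0
g(2) = mex{0} = 1
g(3) = mex{0} = 1
g(4) = mex{0,1} = 2
g(5) = mex{0,1} = 2
g(6) = mex{0,1,2} = 3
g(7) = mex{0,1,2} = 3
g(8) = mex{0,1,2,3} = 4
g(9) = mex{1,2,3} = 0
g(10) = mex{1,2,3,4} = 0
So g(10) = 0.
Heap B is a plain Nim heap of size 4, so its Grundy value is 4.
The value of a disjunctive sum is the nim-sum of the parts.
Combined value = 0 XOR 4 = 4.

4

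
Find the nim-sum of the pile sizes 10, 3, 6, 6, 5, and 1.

13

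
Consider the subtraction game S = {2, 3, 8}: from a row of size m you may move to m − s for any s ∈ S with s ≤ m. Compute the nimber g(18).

Build the Grundy sequence with g(k) = mex{g(k−s) : s ∈ {2, 3, 8}, s ≤ k}:
k:     0  1  2  3  4  5  6  7  8  9 10 11 12 13 14 15 16 17 18
g(k):  0  0  1  1  2  0  0  1  1  2  0  0  1  1  2  0  0  1  1
So g(18) = 1.

1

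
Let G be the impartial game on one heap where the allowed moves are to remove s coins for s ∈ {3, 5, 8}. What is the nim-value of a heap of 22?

Grundy values for subtraction set {3, 5, 8}:
k:     0  1  2  3  4  5  6  7  8  9 10 11 12 13 14 15 16 17 18 19 20 21 22
g(k):  0  0  0  1  1  1  2  2  2  3  3  0  0  0  1  1  1  2  2  2  3  3  0
So g(22) = 0.

0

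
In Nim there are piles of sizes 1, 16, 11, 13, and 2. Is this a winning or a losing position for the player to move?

Compute the nim-sum pairwise:
1 XOR 16 = 17
17 XOR 11 = 26
26 XOR 13 = 23
23 XOR 2 = 21
The nim-sum is 21 ≠ 0, so this is an N-position: the player to move can win.

Winning position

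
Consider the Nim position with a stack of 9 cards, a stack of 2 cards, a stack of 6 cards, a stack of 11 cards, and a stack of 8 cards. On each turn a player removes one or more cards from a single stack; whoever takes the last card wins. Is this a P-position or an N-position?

Write each in binary and XOR column by column:
  1001  (9)
  0010  (2)
  0110  (6)
  1011  (11)
  1000  (8)
  ----
  1110  (14)
The nim-sum is 14 ≠ 0, so this is an N-position: the player to move can win.

N-position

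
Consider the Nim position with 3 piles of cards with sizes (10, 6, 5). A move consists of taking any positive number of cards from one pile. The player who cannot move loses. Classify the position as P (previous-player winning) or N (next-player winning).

Nim-sum: 10 ⊕ 6 ⊕ 5 = 9.
The nim-sum is 9 ≠ 0, so this is an N-position: the player to move can win.

N-position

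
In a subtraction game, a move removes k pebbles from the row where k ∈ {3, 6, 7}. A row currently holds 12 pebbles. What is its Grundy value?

0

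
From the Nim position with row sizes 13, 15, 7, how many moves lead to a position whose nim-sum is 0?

Compute the nim-sum pairwise:
13 XOR 15 = 2
2 XOR 7 = 5
The overall nim-sum is X = 5. A row of size p has a winning move iff p XOR X < p (reduce it to p XOR X).
  13: 13 XOR 5 = 8 < 13 — winning move (to 8).
  15: 15 XOR 5 = 10 < 15 — winning move (to 10).
  7: 7 XOR 5 = 2 < 7 — winning move (to 2).
That gives 3 winning moves.

3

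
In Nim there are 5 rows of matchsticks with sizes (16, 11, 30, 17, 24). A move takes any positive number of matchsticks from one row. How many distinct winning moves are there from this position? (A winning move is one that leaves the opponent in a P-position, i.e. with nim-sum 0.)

3

Nim-sum: 16 ⊕ 11 ⊕ 30 ⊕ 17 ⊕ 24 = 12.
The overall nim-sum is X = 12. A row of size p has a winning move iff p XOR X < p (reduce it to p XOR X).
  16: 16 XOR 12 = 28 ≥ 16 — no move.
  11: 11 XOR 12 = 7 < 11 — winning move (to 7).
  30: 30 XOR 12 = 18 < 30 — winning move (to 18).
  17: 17 XOR 12 = 29 ≥ 17 — no move.
  24: 24 XOR 12 = 20 < 24 — winning move (to 20).
That gives 3 winning moves.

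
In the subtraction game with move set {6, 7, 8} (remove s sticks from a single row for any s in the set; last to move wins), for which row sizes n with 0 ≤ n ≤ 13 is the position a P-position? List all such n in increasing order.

0, 1, 2, 3, 4, 5

Grundy values for subtraction set {6, 7, 8}:
k:     0  1  2  3  4  5  6  7  8  9 10 11 12 13
g(k):  0  0  0  0  0  0  1  1  1  1  1  1  2  2
The P-positions (g = 0) in 0..13 are 0, 1, 2, 3, 4, 5.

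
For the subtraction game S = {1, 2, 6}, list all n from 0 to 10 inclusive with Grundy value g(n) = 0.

0, 3, 7, 10

Compute g(0), g(1), … for moves {1, 2, 6}:
k:     0  1  2  3  4  5  6  7  8  9 10
g(k):  0  1  2  0  1  2  3  0  1  2  0
The P-positions (g = 0) in 0..10 are 0, 3, 7, 10.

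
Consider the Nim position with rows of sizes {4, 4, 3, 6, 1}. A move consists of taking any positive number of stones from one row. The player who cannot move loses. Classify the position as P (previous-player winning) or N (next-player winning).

N-position

Nim-sum: 4 ⊕ 4 ⊕ 3 ⊕ 6 ⊕ 1 = 4.
The nim-sum is 4 ≠ 0, so this is an N-position: the player to move can win.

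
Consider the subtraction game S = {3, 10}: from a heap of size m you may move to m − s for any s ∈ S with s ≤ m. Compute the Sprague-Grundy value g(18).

1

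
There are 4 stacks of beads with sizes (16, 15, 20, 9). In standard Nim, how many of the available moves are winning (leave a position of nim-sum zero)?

1

Nim-sum: 16 ⊕ 15 ⊕ 20 ⊕ 9 = 2.
The overall nim-sum is X = 2. A stack of size p has a winning move iff p XOR X < p (reduce it to p XOR X).
  16: 16 XOR 2 = 18 ≥ 16 — no move.
  15: 15 XOR 2 = 13 < 15 — winning move (to 13).
  20: 20 XOR 2 = 22 ≥ 20 — no move.
  9: 9 XOR 2 = 11 ≥ 9 — no move.
That gives 1 winning move.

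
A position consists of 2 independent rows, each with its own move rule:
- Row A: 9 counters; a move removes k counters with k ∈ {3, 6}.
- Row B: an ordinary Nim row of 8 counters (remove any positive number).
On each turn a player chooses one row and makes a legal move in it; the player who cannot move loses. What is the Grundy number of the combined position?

8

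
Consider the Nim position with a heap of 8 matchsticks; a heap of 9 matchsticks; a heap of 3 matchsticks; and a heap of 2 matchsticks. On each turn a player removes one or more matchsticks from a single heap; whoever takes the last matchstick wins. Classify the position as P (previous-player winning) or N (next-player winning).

P-position

Write each in binary and XOR column by column:
  1000  (8)
  1001  (9)
  0011  (3)
  0010  (2)
  ----
  0000  (0)
The nim-sum is 0, so this is a P-position: the player to move is in a losing position under optimal play.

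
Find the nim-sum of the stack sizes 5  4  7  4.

2

Nim-sum: 5 ^ 4 ^ 7 ^ 4 = 2.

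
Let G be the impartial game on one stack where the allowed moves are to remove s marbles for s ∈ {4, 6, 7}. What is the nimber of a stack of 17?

Grundy values for subtraction set {4, 6, 7}:
k:     0  1  2  3  4  5  6  7  8  9 10 11 12 13 14 15 16 17
g(k):  0  0  0  0  1  1  1  1  2  2  2  0  0  0  0  1  1  1
So g(17) = 1.

1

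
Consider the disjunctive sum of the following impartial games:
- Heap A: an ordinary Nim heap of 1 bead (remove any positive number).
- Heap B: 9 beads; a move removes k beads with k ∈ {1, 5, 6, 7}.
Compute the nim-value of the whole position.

2

Heap A is a plain Nim heap of size 1, so its Grundy value is 1.
Build the Grundy sequence for heap B with g(k) = mex{g(k−s) : s ∈ {1, 5, 6, 7}, s ≤ k}:
k:     0  1  2  3  4  5  6  7  8  9
g(k):  0  1  0  1  0  1  2  3  2  3
So g(9) = 3.
The value of a disjunctive sum is the nim-sum of the parts.
Combined value = 1 XOR 3 = 2.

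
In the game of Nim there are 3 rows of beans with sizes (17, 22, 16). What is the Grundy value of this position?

23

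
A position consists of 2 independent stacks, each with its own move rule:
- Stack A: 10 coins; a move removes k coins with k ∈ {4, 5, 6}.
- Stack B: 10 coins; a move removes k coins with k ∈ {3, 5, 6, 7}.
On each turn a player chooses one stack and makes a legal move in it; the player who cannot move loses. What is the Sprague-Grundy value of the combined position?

0

For stack A, compute g(0), g(1), … with moves {4, 5, 6}:
k:     0  1  2  3  4  5  6  7  8  9 10
g(k):  0  0  0  0  1  1  1  1  2  2  0
So g(10) = 0.
Grundy values for stack B (subtraction set {3, 5, 6, 7}):
g(0) = mex{} = 0
g(1) = mex{} = 0
g(2) = mex{} = 0
g(3) = mex{0} = 1
g(4) = mex{0} = 1
g(5) = mex{0} = 1
g(6) = mex{0,1} = 2
g(7) = mex{0,1} = 2
g(8) = mex{0,1} = 2
g(9) = mex{0,1,2} = 3
g(10) = mex{1,2} = 0
So g(10) = 0.
By the Sprague-Grundy theorem, the Grundy value of a sum of independent games is the XOR of the component values.
Combined value = 0 ⊕ 0 = 0.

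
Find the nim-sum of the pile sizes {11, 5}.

14

Bitwise XOR of the heap sizes:
  1011  (11)
  0101  (5)
  ----
  1110  (14)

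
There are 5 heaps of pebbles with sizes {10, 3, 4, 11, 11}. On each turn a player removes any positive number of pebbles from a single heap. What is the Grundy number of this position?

13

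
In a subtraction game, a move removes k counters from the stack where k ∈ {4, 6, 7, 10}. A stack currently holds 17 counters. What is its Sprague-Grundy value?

0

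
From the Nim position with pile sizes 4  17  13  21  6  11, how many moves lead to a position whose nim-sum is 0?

Compute the nim-sum pairwise:
4 XOR 17 = 21
21 XOR 13 = 24
24 XOR 21 = 13
13 XOR 6 = 11
11 XOR 11 = 0
The nim-sum is already 0, so every move leaves a nonzero nim-sum — there are no winning moves.

0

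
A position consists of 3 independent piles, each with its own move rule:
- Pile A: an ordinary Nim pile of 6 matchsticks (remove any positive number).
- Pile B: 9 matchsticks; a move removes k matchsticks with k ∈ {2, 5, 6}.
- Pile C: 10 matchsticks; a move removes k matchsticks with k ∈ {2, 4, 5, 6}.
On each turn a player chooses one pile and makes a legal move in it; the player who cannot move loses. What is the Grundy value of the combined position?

Pile A is a plain Nim pile of size 6, so its Grundy value is 6.
For pile B, compute g(0), g(1), … with moves {2, 5, 6}:
k:     0  1  2  3  4  5  6  7  8  9
g(k):  0  0  1  1  0  2  1  3  0  2
So g(9) = 2.
Grundy values for pile C (subtraction set {2, 4, 5, 6}):
k:     0  1  2  3  4  5  6  7  8  9 10
g(k):  0  0  1  1  2  2  3  3  0  0  1
So g(10) = 1.
By the Sprague-Grundy theorem, the Grundy value of a sum of independent games is the XOR of the component values.
Combined value = 6 ⊕ 2 ⊕ 1 = 5.

5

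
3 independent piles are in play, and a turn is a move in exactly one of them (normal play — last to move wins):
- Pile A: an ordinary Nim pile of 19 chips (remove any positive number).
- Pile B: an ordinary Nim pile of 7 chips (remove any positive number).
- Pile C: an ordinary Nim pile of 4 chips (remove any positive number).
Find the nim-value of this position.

16

Pile A is a plain Nim pile of size 19, so its Grundy value is 19.
Pile B is a plain Nim pile of size 7, so its Grundy value is 7.
Pile C is a plain Nim pile of size 4, so its Grundy value is 4.
The value of a disjunctive sum is the nim-sum of the parts.
Combined value = 19 ⊕ 7 ⊕ 4 = 16.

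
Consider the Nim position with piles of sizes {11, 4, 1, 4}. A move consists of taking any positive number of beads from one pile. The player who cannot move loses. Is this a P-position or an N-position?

N-position

Nim-sum: 11 ^ 4 ^ 1 ^ 4 = 10.
The nim-sum is 10 ≠ 0, so this is an N-position: the player to move can win.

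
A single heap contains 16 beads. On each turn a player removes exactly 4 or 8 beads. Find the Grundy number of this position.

Build the Grundy sequence with g(k) = mex{g(k−s) : s ∈ {4, 8}, s ≤ k}:
k:     0  1  2  3  4  5  6  7  8  9 10 11 12 13 14 15 16
g(k):  0  0  0  0  1  1  1  1  2  2  2  2  0  0  0  0  1
So g(16) = 1.

1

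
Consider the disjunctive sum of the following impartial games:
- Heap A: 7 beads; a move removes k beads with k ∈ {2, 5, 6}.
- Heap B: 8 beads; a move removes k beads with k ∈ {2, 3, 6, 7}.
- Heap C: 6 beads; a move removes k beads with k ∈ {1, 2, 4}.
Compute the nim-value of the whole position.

1

Build the Grundy sequence for heap A with g(k) = mex{g(k−s) : s ∈ {2, 5, 6}, s ≤ k}:
k:     0  1  2  3  4  5  6  7
g(k):  0  0  1  1  0  2  1  3
So g(7) = 3.
For heap B, compute g(0), g(1), … with moves {2, 3, 6, 7}:
k:     0  1  2  3  4  5  6  7  8
g(k):  0  0  1  1  2  0  3  1  2
So g(8) = 2.
For heap C, compute g(0), g(1), … with moves {1, 2, 4}:
k:     0  1  2  3  4  5  6
g(k):  0  1  2  0  1  2  0
So g(6) = 0.
By the Sprague-Grundy theorem, the Grundy value of a sum of independent games is the XOR of the component values.
Combined value = 3 ⊕ 2 ⊕ 0 = 1.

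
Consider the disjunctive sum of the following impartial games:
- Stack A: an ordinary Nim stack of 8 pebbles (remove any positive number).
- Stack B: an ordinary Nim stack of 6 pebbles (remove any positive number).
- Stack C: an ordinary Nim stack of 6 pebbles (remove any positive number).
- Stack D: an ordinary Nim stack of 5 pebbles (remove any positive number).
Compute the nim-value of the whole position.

13

Stack A is a plain Nim stack of size 8, so its Grundy value is 8.
Stack B is a plain Nim stack of size 6, so its Grundy value is 6.
Stack C is a plain Nim stack of size 6, so its Grundy value is 6.
Stack D is a plain Nim stack of size 5, so its Grundy value is 5.
The value of a disjunctive sum is the nim-sum of the parts.
Combined value = 8 ⊕ 6 ⊕ 6 ⊕ 5 = 13.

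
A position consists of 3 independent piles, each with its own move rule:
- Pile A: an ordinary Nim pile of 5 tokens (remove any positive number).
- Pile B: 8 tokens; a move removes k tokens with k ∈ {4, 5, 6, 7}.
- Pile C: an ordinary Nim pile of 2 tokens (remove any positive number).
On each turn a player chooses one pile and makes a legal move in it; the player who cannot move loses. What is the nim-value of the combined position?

5

Pile A is a plain Nim pile of size 5, so its Grundy value is 5.
Grundy values for pile B (subtraction set {4, 5, 6, 7}):
g(0) = mex{} = 0
g(1) = mex{} = 0
g(2) = mex{} = 0
g(3) = mex{} = 0
g(4) = mex{0} = 1
g(5) = mex{0} = 1
g(6) = mex{0} = 1
g(7) = mex{0} = 1
g(8) = mex{0,1} = 2
So g(8) = 2.
Pile C is a plain Nim pile of size 2, so its Grundy value is 2.
By the Sprague-Grundy theorem, the Grundy value of a sum of independent games is the XOR of the component values.
Combined value = 5 XOR 2 XOR 2 = 5.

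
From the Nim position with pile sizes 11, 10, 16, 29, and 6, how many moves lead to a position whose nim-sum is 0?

3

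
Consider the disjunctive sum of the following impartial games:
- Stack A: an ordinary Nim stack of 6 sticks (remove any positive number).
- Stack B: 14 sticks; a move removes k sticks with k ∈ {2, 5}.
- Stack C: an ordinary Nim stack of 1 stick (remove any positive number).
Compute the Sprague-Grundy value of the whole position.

7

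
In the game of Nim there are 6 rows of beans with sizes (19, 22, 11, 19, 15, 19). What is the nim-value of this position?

Compute the nim-sum pairwise:
19 ⊕ 22 = 5
5 ⊕ 11 = 14
14 ⊕ 19 = 29
29 ⊕ 15 = 18
18 ⊕ 19 = 1

1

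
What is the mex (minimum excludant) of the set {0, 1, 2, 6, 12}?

3

The values 0, 1, 2 are all present; 3 is the first non-negative integer missing from the set.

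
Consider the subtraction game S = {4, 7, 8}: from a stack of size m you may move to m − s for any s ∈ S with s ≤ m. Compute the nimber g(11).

2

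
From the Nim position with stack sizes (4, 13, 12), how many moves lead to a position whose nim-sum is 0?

Write each in binary and XOR column by column:
  0100  (4)
  1101  (13)
  1100  (12)
  ----
  0101  (5)
The overall nim-sum is X = 5. A stack of size p has a winning move iff p XOR X < p (reduce it to p XOR X).
  4: 4 XOR 5 = 1 < 4 — winning move (to 1).
  13: 13 XOR 5 = 8 < 13 — winning move (to 8).
  12: 12 XOR 5 = 9 < 12 — winning move (to 9).
That gives 3 winning moves.

3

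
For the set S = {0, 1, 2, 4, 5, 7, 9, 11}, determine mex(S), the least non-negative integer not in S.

3

The values 0, 1, 2 are all present; 3 is the first non-negative integer missing from the set.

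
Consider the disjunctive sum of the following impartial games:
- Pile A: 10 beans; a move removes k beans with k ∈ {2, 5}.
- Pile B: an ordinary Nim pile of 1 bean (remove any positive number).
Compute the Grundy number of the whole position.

Grundy values for pile A (subtraction set {2, 5}):
k:     0  1  2  3  4  5  6  7  8  9 10
g(k):  0  0  1  1  0  2  1  0  0  1  1
So g(10) = 1.
Pile B is a plain Nim pile of size 1, so its Grundy value is 1.
By the Sprague-Grundy theorem, the Grundy value of a sum of independent games is the XOR of the component values.
Combined value = 1 ⊕ 1 = 0.

0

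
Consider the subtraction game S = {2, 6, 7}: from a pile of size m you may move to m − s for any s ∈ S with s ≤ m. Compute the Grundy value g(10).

3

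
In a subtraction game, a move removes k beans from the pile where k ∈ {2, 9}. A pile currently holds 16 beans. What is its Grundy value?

0

Compute g(0), g(1), … for moves {2, 9}:
k:     0  1  2  3  4  5  6  7  8  9 10 11 12 13 14 15 16
g(k):  0  0  1  1  0  0  1  1  0  2  1  0  0  1  1  0  0
So g(16) = 0.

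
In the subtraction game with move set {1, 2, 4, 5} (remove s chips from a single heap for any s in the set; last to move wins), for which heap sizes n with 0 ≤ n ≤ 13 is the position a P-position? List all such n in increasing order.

0, 3, 6, 9, 12

Compute g(0), g(1), … for moves {1, 2, 4, 5}:
g(0) = mex{} = 0
g(1) = mex{0} = 1
g(2) = mex{0,1} = 2
g(3) = mex{1,2} = 0
g(4) = mex{0,2} = 1
g(5) = mex{0,1} = 2
g(6) = mex{1,2} = 0
g(7) = mex{0,2} = 1
g(8) = mex{0,1} = 2
g(9) = mex{1,2} = 0
g(10) = mex{0,2} = 1
g(11) = mex{0,1} = 2
g(12) = mex{1,2} = 0
g(13) = mex{0,2} = 1
The P-positions (g = 0) in 0..13 are 0, 3, 6, 9, 12.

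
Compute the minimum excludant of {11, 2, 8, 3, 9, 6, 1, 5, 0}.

4

The values 0, 1, 2, 3 are all present; 4 is the first non-negative integer missing from the set.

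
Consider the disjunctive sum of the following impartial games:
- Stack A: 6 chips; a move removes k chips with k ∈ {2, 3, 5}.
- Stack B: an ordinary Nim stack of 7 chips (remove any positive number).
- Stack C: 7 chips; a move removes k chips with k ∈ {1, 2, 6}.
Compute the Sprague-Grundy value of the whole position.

4

Build the Grundy sequence for stack A with g(k) = mex{g(k−s) : s ∈ {2, 3, 5}, s ≤ k}:
g(0) = mex{} = 0
g(1) = mex{} = 0
g(2) = mex{0} = 1
g(3) = mex{0} = 1
g(4) = mex{0,1} = 2
g(5) = mex{0,1} = 2
g(6) = mex{0,1,2} = 3
So g(6) = 3.
Stack B is a plain Nim stack of size 7, so its Grundy value is 7.
For stack C, compute g(0), g(1), … with moves {1, 2, 6}:
k:     0  1  2  3  4  5  6  7
g(k):  0  1  2  0  1  2  3  0
So g(7) = 0.
By the Sprague-Grundy theorem, the Grundy value of a sum of independent games is the XOR of the component values.
Combined value = 3 XOR 7 XOR 0 = 4.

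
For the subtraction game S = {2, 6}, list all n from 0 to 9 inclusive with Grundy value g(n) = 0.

0, 1, 4, 5, 8, 9

Grundy values for subtraction set {2, 6}:
g(0) = mex{} = 0
g(1) = mex{} = 0
g(2) = mex{0} = 1
g(3) = mex{0} = 1
g(4) = mex{1} = 0
g(5) = mex{1} = 0
g(6) = mex{0} = 1
g(7) = mex{0} = 1
g(8) = mex{1} = 0
g(9) = mex{1} = 0
The P-positions (g = 0) in 0..9 are 0, 1, 4, 5, 8, 9.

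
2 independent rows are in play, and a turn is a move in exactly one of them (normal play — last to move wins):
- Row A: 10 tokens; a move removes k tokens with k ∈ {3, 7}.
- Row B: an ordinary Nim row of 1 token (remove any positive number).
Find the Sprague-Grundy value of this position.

1

Build the Grundy sequence for row A with g(k) = mex{g(k−s) : s ∈ {3, 7}, s ≤ k}:
g(0) = mex{} = 0
g(1) = mex{} = 0
g(2) = mex{} = 0
g(3) = mex{0} = 1
g(4) = mex{0} = 1
g(5) = mex{0} = 1
g(6) = mex{1} = 0
g(7) = mex{0,1} = 2
g(8) = mex{0,1} = 2
g(9) = mex{0} = 1
g(10) = mex{1,2} = 0
So g(10) = 0.
Row B is a plain Nim row of size 1, so its Grundy value is 1.
The value of a disjunctive sum is the nim-sum of the parts.
Combined value = 0 ⊕ 1 = 1.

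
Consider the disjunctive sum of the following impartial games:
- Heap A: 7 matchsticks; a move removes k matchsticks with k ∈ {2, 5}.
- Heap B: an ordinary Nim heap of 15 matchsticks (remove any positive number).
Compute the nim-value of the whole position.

15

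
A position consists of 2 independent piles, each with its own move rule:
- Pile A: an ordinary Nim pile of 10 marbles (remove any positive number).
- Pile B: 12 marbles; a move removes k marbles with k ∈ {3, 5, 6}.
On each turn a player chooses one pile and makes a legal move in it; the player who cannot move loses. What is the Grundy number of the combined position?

Pile A is a plain Nim pile of size 10, so its Grundy value is 10.
Grundy values for pile B (subtraction set {3, 5, 6}):
g(0) = mex{} = 0
g(1) = mex{} = 0
g(2) = mex{} = 0
g(3) = mex{0} = 1
g(4) = mex{0} = 1
g(5) = mex{0} = 1
g(6) = mex{0,1} = 2
g(7) = mex{0,1} = 2
g(8) = mex{0,1} = 2
g(9) = mex{1,2} = 0
g(10) = mex{1,2} = 0
g(11) = mex{1,2} = 0
g(12) = mex{0,2} = 1
So g(12) = 1.
By the Sprague-Grundy theorem, the Grundy value of a sum of independent games is the XOR of the component values.
Combined value = 10 ⊕ 1 = 11.

11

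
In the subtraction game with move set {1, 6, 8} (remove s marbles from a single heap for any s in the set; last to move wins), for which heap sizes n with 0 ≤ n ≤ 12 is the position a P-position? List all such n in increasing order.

0, 2, 4, 7, 9, 11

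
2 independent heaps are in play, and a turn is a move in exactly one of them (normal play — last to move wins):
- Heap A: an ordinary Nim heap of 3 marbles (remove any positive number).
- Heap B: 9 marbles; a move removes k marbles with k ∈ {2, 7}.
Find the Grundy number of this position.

3

Heap A is a plain Nim heap of size 3, so its Grundy value is 3.
Grundy values for heap B (subtraction set {2, 7}):
k:     0  1  2  3  4  5  6  7  8  9
g(k):  0  0  1  1  0  0  1  1  2  0
So g(9) = 0.
The value of a disjunctive sum is the nim-sum of the parts.
Combined value = 3 ⊕ 0 = 3.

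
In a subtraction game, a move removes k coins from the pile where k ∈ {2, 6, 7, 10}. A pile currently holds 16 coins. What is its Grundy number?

2

Grundy values for subtraction set {2, 6, 7, 10}:
k:     0  1  2  3  4  5  6  7  8  9 10 11 12 13 14 15 16
g(k):  0  0  1  1  0  0  1  1  2  0  3  1  2  0  3  1  2
So g(16) = 2.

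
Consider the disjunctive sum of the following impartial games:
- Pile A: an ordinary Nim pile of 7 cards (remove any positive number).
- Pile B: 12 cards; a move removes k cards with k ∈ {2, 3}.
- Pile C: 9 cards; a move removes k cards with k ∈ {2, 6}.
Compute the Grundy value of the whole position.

6

Pile A is a plain Nim pile of size 7, so its Grundy value is 7.
For pile B, compute g(0), g(1), … with moves {2, 3}:
k:     0  1  2  3  4  5  6  7  8  9 10 11 12
g(k):  0  0  1  1  2  0  0  1  1  2  0  0  1
So g(12) = 1.
Grundy values for pile C (subtraction set {2, 6}):
g(0) = mex{} = 0
g(1) = mex{} = 0
g(2) = mex{0} = 1
g(3) = mex{0} = 1
g(4) = mex{1} = 0
g(5) = mex{1} = 0
g(6) = mex{0} = 1
g(7) = mex{0} = 1
g(8) = mex{1} = 0
g(9) = mex{1} = 0
So g(9) = 0.
The value of a disjunctive sum is the nim-sum of the parts.
Combined value = 7 ⊕ 1 ⊕ 0 = 6.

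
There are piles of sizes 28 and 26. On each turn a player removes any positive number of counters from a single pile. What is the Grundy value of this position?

Compute the nim-sum pairwise:
28 ^ 26 = 6

6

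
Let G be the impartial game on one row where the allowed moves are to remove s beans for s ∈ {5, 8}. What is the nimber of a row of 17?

0

Build the Grundy sequence with g(k) = mex{g(k−s) : s ∈ {5, 8}, s ≤ k}:
k:     0  1  2  3  4  5  6  7  8  9 10 11 12 13 14 15 16 17
g(k):  0  0  0  0  0  1  1  1  1  1  2  2  2  0  0  0  0  0
So g(17) = 0.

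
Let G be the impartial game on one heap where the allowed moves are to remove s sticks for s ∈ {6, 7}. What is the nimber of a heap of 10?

Build the Grundy sequence with g(k) = mex{g(k−s) : s ∈ {6, 7}, s ≤ k}:
g(0) = mex{} = 0
g(1) = mex{} = 0
g(2) = mex{} = 0
g(3) = mex{} = 0
g(4) = mex{} = 0
g(5) = mex{} = 0
g(6) = mex{0} = 1
g(7) = mex{0} = 1
g(8) = mex{0} = 1
g(9) = mex{0} = 1
g(10) = mex{0} = 1
So g(10) = 1.

1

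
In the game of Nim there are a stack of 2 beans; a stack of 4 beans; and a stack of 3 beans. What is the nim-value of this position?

Compute the nim-sum pairwise:
2 ⊕ 4 = 6
6 ⊕ 3 = 5

5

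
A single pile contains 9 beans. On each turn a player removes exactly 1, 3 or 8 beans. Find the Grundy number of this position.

3

Grundy values for subtraction set {1, 3, 8}:
g(0) = mex{} = 0
g(1) = mex{0} = 1
g(2) = mex{1} = 0
g(3) = mex{0} = 1
g(4) = mex{1} = 0
g(5) = mex{0} = 1
g(6) = mex{1} = 0
g(7) = mex{0} = 1
g(8) = mex{0,1} = 2
g(9) = mex{0,1,2} = 3
So g(9) = 3.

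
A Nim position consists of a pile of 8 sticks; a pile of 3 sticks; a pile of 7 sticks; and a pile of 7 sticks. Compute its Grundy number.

Nim-sum: 8 XOR 3 XOR 7 XOR 7 = 11.

11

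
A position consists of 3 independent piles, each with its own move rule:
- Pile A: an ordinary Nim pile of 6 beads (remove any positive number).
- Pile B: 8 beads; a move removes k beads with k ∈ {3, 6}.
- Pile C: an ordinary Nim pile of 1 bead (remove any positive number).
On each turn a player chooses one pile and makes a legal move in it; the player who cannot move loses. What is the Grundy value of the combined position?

Pile A is a plain Nim pile of size 6, so its Grundy value is 6.
Grundy values for pile B (subtraction set {3, 6}):
g(0) = mex{} = 0
g(1) = mex{} = 0
g(2) = mex{} = 0
g(3) = mex{0} = 1
g(4) = mex{0} = 1
g(5) = mex{0} = 1
g(6) = mex{0,1} = 2
g(7) = mex{0,1} = 2
g(8) = mex{0,1} = 2
So g(8) = 2.
Pile C is a plain Nim pile of size 1, so its Grundy value is 1.
By the Sprague-Grundy theorem, the Grundy value of a sum of independent games is the XOR of the component values.
Combined value = 6 XOR 2 XOR 1 = 5.

5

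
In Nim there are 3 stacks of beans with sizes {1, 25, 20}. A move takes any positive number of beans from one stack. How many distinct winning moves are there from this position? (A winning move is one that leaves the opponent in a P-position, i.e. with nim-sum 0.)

Compute the nim-sum pairwise:
1 ^ 25 = 24
24 ^ 20 = 12
The overall nim-sum is X = 12. A stack of size p has a winning move iff p XOR X < p (reduce it to p XOR X).
  1: 1 XOR 12 = 13 ≥ 1 — no move.
  25: 25 XOR 12 = 21 < 25 — winning move (to 21).
  20: 20 XOR 12 = 24 ≥ 20 — no move.
That gives 1 winning move.

1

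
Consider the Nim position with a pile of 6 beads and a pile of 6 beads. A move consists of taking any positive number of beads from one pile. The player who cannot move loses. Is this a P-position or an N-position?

P-position

Nim-sum: 6 ^ 6 = 0.
The nim-sum is 0, so this is a P-position: the player to move is in a losing position under optimal play.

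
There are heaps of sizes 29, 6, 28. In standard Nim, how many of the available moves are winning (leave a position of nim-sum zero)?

Bitwise XOR of the heap sizes:
  11101  (29)
  00110  (6)
  11100  (28)
  -----
  00111  (7)
The overall nim-sum is X = 7. A heap of size p has a winning move iff p XOR X < p (reduce it to p XOR X).
  29: 29 XOR 7 = 26 < 29 — winning move (to 26).
  6: 6 XOR 7 = 1 < 6 — winning move (to 1).
  28: 28 XOR 7 = 27 < 28 — winning move (to 27).
That gives 3 winning moves.

3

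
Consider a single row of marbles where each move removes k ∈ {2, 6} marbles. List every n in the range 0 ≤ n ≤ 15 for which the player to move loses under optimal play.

0, 1, 4, 5, 8, 9, 12, 13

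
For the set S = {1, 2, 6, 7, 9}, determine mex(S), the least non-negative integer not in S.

0

0 is not in the set, so the mex is 0.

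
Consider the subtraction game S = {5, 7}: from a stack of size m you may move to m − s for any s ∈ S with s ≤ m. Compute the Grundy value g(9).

Build the Grundy sequence with g(k) = mex{g(k−s) : s ∈ {5, 7}, s ≤ k}:
g(0) = mex{} = 0
g(1) = mex{} = 0
g(2) = mex{} = 0
g(3) = mex{} = 0
g(4) = mex{} = 0
g(5) = mex{0} = 1
g(6) = mex{0} = 1
g(7) = mex{0} = 1
g(8) = mex{0} = 1
g(9) = mex{0} = 1
So g(9) = 1.

1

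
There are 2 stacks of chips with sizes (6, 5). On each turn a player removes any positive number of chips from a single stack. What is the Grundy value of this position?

Compute the nim-sum pairwise:
6 ^ 5 = 3

3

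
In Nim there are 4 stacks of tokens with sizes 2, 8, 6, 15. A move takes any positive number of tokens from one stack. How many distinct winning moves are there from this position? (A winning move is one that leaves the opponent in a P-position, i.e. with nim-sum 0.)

3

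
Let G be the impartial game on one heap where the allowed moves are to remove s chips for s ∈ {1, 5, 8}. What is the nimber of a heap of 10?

2

Build the Grundy sequence with g(k) = mex{g(k−s) : s ∈ {1, 5, 8}, s ≤ k}:
g(0) = mex{} = 0
g(1) = mex{0} = 1
g(2) = mex{1} = 0
g(3) = mex{0} = 1
g(4) = mex{1} = 0
g(5) = mex{0} = 1
g(6) = mex{1} = 0
g(7) = mex{0} = 1
g(8) = mex{0,1} = 2
g(9) = mex{0,1,2} = 3
g(10) = mex{0,1,3} = 2
So g(10) = 2.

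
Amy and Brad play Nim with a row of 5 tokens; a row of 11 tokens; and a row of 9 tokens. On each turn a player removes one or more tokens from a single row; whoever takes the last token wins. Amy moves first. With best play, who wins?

Amy wins

Nim-sum: 5 XOR 11 XOR 9 = 7.
The nim-sum is 7 ≠ 0, so this is an N-position: the player to move can win; Amy has a winning move.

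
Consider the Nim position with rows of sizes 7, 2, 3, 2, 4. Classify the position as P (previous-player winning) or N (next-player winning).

P-position

Compute the nim-sum pairwise:
7 ⊕ 2 = 5
5 ⊕ 3 = 6
6 ⊕ 2 = 4
4 ⊕ 4 = 0
The nim-sum is 0, so this is a P-position: the player to move is in a losing position under optimal play.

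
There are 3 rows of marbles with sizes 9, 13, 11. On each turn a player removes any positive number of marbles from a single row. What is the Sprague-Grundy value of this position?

15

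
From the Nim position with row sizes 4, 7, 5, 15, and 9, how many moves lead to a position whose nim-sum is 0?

Write each in binary and XOR column by column:
  0100  (4)
  0111  (7)
  0101  (5)
  1111  (15)
  1001  (9)
  ----
  0000  (0)
The nim-sum is already 0, so every move leaves a nonzero nim-sum — there are no winning moves.

0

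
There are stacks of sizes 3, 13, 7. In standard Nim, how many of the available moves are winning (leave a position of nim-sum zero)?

1

Nim-sum: 3 XOR 13 XOR 7 = 9.
The overall nim-sum is X = 9. A stack of size p has a winning move iff p XOR X < p (reduce it to p XOR X).
  3: 3 XOR 9 = 10 ≥ 3 — no move.
  13: 13 XOR 9 = 4 < 13 — winning move (to 4).
  7: 7 XOR 9 = 14 ≥ 7 — no move.
That gives 1 winning move.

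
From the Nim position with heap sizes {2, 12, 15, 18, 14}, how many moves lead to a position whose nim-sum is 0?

1

Nim-sum: 2 ⊕ 12 ⊕ 15 ⊕ 18 ⊕ 14 = 29.
The overall nim-sum is X = 29. A heap of size p has a winning move iff p XOR X < p (reduce it to p XOR X).
  2: 2 XOR 29 = 31 ≥ 2 — no move.
  12: 12 XOR 29 = 17 ≥ 12 — no move.
  15: 15 XOR 29 = 18 ≥ 15 — no move.
  18: 18 XOR 29 = 15 < 18 — winning move (to 15).
  14: 14 XOR 29 = 19 ≥ 14 — no move.
That gives 1 winning move.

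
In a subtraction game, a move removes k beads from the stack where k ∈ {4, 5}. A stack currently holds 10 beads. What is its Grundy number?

Build the Grundy sequence with g(k) = mex{g(k−s) : s ∈ {4, 5}, s ≤ k}:
g(0) = mex{} = 0
g(1) = mex{} = 0
g(2) = mex{} = 0
g(3) = mex{} = 0
g(4) = mex{0} = 1
g(5) = mex{0} = 1
g(6) = mex{0} = 1
g(7) = mex{0} = 1
g(8) = mex{0,1} = 2
g(9) = mex{1} = 0
g(10) = mex{1} = 0
So g(10) = 0.

0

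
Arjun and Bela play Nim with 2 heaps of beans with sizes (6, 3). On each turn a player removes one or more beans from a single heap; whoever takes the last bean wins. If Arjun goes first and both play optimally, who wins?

Arjun wins

Compute the nim-sum pairwise:
6 ⊕ 3 = 5
The nim-sum is 5 ≠ 0, so this is an N-position: the player to move can win; Arjun has a winning move.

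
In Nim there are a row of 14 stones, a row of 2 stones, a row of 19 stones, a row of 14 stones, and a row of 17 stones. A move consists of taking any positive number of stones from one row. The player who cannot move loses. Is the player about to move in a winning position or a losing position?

Losing position

Compute the nim-sum pairwise:
14 ⊕ 2 = 12
12 ⊕ 19 = 31
31 ⊕ 14 = 17
17 ⊕ 17 = 0
The nim-sum is 0, so this is a P-position: the player to move is in a losing position under optimal play.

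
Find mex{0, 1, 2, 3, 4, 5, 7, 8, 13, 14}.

6

The values 0, 1, 2, 3, 4, 5 are all present; 6 is the first non-negative integer missing from the set.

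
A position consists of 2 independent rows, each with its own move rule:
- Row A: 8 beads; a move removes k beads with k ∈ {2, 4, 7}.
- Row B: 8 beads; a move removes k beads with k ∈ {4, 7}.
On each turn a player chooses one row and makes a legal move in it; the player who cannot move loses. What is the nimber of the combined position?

3

Grundy values for row A (subtraction set {2, 4, 7}):
k:     0  1  2  3  4  5  6  7  8
g(k):  0  0  1  1  2  2  0  3  1
So g(8) = 1.
Grundy values for row B (subtraction set {4, 7}):
g(0) = mex{} = 0
g(1) = mex{} = 0
g(2) = mex{} = 0
g(3) = mex{} = 0
g(4) = mex{0} = 1
g(5) = mex{0} = 1
g(6) = mex{0} = 1
g(7) = mex{0} = 1
g(8) = mex{0,1} = 2
So g(8) = 2.
The value of a disjunctive sum is the nim-sum of the parts.
Combined value = 1 XOR 2 = 3.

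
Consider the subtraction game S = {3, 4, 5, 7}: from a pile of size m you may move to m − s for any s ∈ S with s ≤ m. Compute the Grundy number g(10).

Build the Grundy sequence with g(k) = mex{g(k−s) : s ∈ {3, 4, 5, 7}, s ≤ k}:
g(0) = mex{} = 0
g(1) = mex{} = 0
g(2) = mex{} = 0
g(3) = mex{0} = 1
g(4) = mex{0} = 1
g(5) = mex{0} = 1
g(6) = mex{0,1} = 2
g(7) = mex{0,1} = 2
g(8) = mex{0,1} = 2
g(9) = mex{0,1,2} = 3
g(10) = mex{1,2} = 0
So g(10) = 0.

0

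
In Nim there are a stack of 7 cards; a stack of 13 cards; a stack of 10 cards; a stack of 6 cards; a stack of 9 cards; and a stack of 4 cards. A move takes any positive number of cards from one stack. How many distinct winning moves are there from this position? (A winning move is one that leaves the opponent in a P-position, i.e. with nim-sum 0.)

3

Nim-sum: 7 ⊕ 13 ⊕ 10 ⊕ 6 ⊕ 9 ⊕ 4 = 11.
The overall nim-sum is X = 11. A stack of size p has a winning move iff p XOR X < p (reduce it to p XOR X).
  7: 7 XOR 11 = 12 ≥ 7 — no move.
  13: 13 XOR 11 = 6 < 13 — winning move (to 6).
  10: 10 XOR 11 = 1 < 10 — winning move (to 1).
  6: 6 XOR 11 = 13 ≥ 6 — no move.
  9: 9 XOR 11 = 2 < 9 — winning move (to 2).
  4: 4 XOR 11 = 15 ≥ 4 — no move.
That gives 3 winning moves.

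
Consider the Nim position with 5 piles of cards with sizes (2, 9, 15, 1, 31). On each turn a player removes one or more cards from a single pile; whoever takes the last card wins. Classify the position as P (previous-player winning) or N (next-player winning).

Compute the nim-sum pairwise:
2 ⊕ 9 = 11
11 ⊕ 15 = 4
4 ⊕ 1 = 5
5 ⊕ 31 = 26
The nim-sum is 26 ≠ 0, so this is an N-position: the player to move can win.

N-position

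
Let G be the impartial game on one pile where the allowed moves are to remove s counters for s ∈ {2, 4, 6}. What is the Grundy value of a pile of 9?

0

Grundy values for subtraction set {2, 4, 6}:
k:     0  1  2  3  4  5  6  7  8  9
g(k):  0  0  1  1  2  2  3  3  0  0
So g(9) = 0.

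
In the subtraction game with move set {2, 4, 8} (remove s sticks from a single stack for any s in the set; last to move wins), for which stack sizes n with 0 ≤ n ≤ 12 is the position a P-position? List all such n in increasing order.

0, 1, 6, 7, 12

Compute g(0), g(1), … for moves {2, 4, 8}:
g(0) = mex{} = 0
g(1) = mex{} = 0
g(2) = mex{0} = 1
g(3) = mex{0} = 1
g(4) = mex{0,1} = 2
g(5) = mex{0,1} = 2
g(6) = mex{1,2} = 0
g(7) = mex{1,2} = 0
g(8) = mex{0,2} = 1
g(9) = mex{0,2} = 1
g(10) = mex{0,1} = 2
g(11) = mex{0,1} = 2
g(12) = mex{1,2} = 0
The P-positions (g = 0) in 0..12 are 0, 1, 6, 7, 12.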